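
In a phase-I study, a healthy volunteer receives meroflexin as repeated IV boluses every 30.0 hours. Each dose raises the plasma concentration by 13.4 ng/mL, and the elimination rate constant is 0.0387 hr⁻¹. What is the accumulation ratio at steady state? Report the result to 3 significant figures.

1.46

Fraction remaining after one interval: e^(−kτ) = e^(−0.03870 × 30.0) = 0.3132
R = 1 / (1 − 0.3132) = 1 / 0.6868 ≈ 1.46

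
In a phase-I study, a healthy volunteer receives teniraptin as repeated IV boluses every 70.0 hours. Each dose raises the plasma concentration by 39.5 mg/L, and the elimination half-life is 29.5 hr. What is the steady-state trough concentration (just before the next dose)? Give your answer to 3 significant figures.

k = ln 2 / 29.5 = 0.02350 hr⁻¹
Fraction remaining after one interval: e^(−kτ) = e^(−0.02350 × 70.0) = 0.1931
R = 1 / (1 − 0.1931) = 1.239
Css,max = 39.5 × 1.239 = 48.95 mg/L
Css,min = Css,max × e^(−kτ) = 48.95 × 0.1931 ≈ 9.45 mg/L

9.45 mg/L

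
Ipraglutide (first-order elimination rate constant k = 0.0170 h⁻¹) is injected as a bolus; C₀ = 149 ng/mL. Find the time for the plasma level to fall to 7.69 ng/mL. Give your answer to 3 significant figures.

174 hours

C(t) = C₀ e^(−kt)  ⇒  t = ln(C₀/C) / k
t = ln(149/7.69) / 0.01700 = 2.964 / 0.01700 ≈ 174 hours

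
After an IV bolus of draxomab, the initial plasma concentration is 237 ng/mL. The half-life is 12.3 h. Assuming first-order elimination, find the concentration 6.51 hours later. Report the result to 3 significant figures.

k = ln 2 / 12.3 = 0.05635 h⁻¹
C(t) = C₀ e^(−kt) = 237 × e^(−0.05635 × 6.51) = 237 × e^(−0.3669) = 237 × 0.6929 ≈ 164 ng/mL

164 ng/mL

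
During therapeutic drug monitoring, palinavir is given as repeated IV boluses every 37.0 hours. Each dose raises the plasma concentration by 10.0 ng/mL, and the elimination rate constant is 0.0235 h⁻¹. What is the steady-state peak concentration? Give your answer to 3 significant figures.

Fraction remaining after one interval: e^(−kτ) = e^(−0.02350 × 37.0) = 0.4192
R = 1 / (1 − 0.4192) = 1.722
Css,max = 10.0 × 1.722 ≈ 17.2 ng/mL

17.2 ng/mL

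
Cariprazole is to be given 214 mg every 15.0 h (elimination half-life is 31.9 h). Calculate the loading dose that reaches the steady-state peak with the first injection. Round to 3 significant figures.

k = ln 2 / 31.9 = 0.02173 h⁻¹
Accumulation ratio R = 1 / (1 − e^(−kτ)) = 1 / (1 − e^(−0.02173×15.0)) = 1 / (1 − 0.7219) = 3.595
Loading dose = maintenance dose × R = 214 × 3.595 ≈ 769 mg

769 mg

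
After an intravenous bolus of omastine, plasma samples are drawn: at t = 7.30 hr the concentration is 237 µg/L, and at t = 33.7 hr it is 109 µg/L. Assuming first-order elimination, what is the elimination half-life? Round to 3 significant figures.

23.6 hours

k = ln(C₁/C₂) / (t₂ − t₁) = ln(237/109) / (33.7 − 7.30)
  = 0.7767 / 26.40 = 0.02942 hr⁻¹
t½ = ln 2 / k = ln 2 / 0.02942 ≈ 23.6 hours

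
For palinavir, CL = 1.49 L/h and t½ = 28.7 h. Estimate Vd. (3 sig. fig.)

61.7 L

k = ln 2 / t½ = ln 2 / 28.7 = 0.02415 h⁻¹
V = CL / k = 1.49 / 0.02415 ≈ 61.7 L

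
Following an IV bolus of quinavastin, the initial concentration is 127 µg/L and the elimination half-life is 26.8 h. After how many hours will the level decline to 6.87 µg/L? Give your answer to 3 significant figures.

k = ln 2 / 26.8 = 0.02586 h⁻¹
C(t) = C₀ e^(−kt)  ⇒  t = ln(C₀/C) / k
t = ln(127/6.87) / 0.02586 = 2.917 / 0.02586 ≈ 113 hours

113 hours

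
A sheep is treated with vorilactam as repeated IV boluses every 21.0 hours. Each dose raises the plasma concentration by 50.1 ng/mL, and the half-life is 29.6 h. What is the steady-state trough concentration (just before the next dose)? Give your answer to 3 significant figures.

78.9 ng/mL

k = ln 2 / 29.6 = 0.02342 h⁻¹
Fraction remaining after one interval: e^(−kτ) = e^(−0.02342 × 21.0) = 0.6115
R = 1 / (1 − 0.6115) = 2.574
Css,max = 50.1 × 2.574 = 129.0 ng/mL
Css,min = Css,max × e^(−kτ) = 129.0 × 0.6115 ≈ 78.9 ng/mL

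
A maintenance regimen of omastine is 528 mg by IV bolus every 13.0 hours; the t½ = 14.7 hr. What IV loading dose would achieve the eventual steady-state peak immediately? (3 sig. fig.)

k = ln 2 / 14.7 = 0.04715 hr⁻¹
Accumulation ratio R = 1 / (1 − e^(−kτ)) = 1 / (1 − e^(−0.04715×13.0)) = 1 / (1 − 0.5417) = 2.182
Loading dose = maintenance dose × R = 528 × 2.182 ≈ 1150 mg

1150 mg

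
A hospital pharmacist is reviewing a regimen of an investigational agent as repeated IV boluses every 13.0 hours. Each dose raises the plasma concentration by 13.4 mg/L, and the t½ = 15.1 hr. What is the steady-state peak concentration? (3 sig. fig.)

29.8 mg/L

k = ln 2 / 15.1 = 0.04590 hr⁻¹
Fraction remaining after one interval: e^(−kτ) = e^(−0.04590 × 13.0) = 0.5506
R = 1 / (1 − 0.5506) = 2.225
Css,max = 13.4 × 2.225 ≈ 29.8 mg/L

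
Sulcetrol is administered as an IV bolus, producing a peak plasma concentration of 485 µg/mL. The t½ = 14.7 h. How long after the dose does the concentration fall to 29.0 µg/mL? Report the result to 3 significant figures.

59.7 hours

k = ln 2 / 14.7 = 0.04715 h⁻¹
C(t) = C₀ e^(−kt)  ⇒  t = ln(C₀/C) / k
t = ln(485/29.0) / 0.04715 = 2.817 / 0.04715 ≈ 59.7 hours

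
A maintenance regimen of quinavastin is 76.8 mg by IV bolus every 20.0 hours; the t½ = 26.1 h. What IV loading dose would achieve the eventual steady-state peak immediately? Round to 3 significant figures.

186 mg

k = ln 2 / 26.1 = 0.02656 h⁻¹
Accumulation ratio R = 1 / (1 − e^(−kτ)) = 1 / (1 − e^(−0.02656×20.0)) = 1 / (1 − 0.5879) = 2.427
Loading dose = maintenance dose × R = 76.8 × 2.427 ≈ 186 mg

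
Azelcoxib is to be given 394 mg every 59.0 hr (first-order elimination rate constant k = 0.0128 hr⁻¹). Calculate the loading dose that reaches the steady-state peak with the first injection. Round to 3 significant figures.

743 mg

Accumulation ratio R = 1 / (1 − e^(−kτ)) = 1 / (1 − e^(−0.01280×59.0)) = 1 / (1 − 0.4699) = 1.886
Loading dose = maintenance dose × R = 394 × 1.886 ≈ 743 mg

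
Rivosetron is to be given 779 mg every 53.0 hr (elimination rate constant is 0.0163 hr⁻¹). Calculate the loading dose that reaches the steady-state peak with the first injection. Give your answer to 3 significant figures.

Accumulation ratio R = 1 / (1 − e^(−kτ)) = 1 / (1 − e^(−0.01630×53.0)) = 1 / (1 − 0.4215) = 1.729
Loading dose = maintenance dose × R = 779 × 1.729 ≈ 1350 mg

1350 mg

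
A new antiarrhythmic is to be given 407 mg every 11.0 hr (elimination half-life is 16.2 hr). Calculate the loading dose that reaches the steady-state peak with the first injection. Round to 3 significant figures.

k = ln 2 / 16.2 = 0.04279 hr⁻¹
Accumulation ratio R = 1 / (1 − e^(−kτ)) = 1 / (1 − e^(−0.04279×11.0)) = 1 / (1 − 0.6246) = 2.664
Loading dose = maintenance dose × R = 407 × 2.664 ≈ 1080 mg

1080 mg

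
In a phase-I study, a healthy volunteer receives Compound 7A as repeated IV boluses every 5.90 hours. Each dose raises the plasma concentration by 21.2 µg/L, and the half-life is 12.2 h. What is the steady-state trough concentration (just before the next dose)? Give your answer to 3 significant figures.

k = ln 2 / 12.2 = 0.05682 h⁻¹
Fraction remaining after one interval: e^(−kτ) = e^(−0.05682 × 5.90) = 0.7152
R = 1 / (1 − 0.7152) = 3.511
Css,max = 21.2 × 3.511 = 74.43 µg/L
Css,min = Css,max × e^(−kτ) = 74.43 × 0.7152 ≈ 53.2 µg/L

53.2 µg/L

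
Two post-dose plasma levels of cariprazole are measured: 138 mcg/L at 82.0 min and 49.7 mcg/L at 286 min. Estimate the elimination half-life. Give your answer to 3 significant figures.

138 minutes

k = ln(C₁/C₂) / (t₂ − t₁) = ln(138/49.7) / (286 − 82.0)
  = 1.021 / 204.0 = 0.005006 min⁻¹
t½ = ln 2 / k = ln 2 / 0.005006 ≈ 138 minutes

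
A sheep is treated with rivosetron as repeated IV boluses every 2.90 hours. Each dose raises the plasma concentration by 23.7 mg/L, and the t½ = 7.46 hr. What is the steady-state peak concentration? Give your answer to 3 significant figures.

k = ln 2 / 7.46 = 0.09292 hr⁻¹
Fraction remaining after one interval: e^(−kτ) = e^(−0.09292 × 2.90) = 0.7638
R = 1 / (1 − 0.7638) = 4.234
Css,max = 23.7 × 4.234 ≈ 100 mg/L

100 mg/L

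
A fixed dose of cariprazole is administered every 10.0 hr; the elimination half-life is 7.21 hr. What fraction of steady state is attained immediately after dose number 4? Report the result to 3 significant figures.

k = ln 2 / 7.21 = 0.09614 hr⁻¹
f_n = 1 − e^(−nkτ) = 1 − e^(−4 × 0.09614 × 10.0) = 1 − e^(−3.845) = 1 − 0.02138 ≈ 0.979

0.979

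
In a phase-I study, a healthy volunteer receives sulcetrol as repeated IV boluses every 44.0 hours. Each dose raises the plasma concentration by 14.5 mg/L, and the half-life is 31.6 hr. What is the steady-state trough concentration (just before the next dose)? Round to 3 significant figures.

k = ln 2 / 31.6 = 0.02194 hr⁻¹
Fraction remaining after one interval: e^(−kτ) = e^(−0.02194 × 44.0) = 0.3809
R = 1 / (1 − 0.3809) = 1.615
Css,max = 14.5 × 1.615 = 23.42 mg/L
Css,min = Css,max × e^(−kτ) = 23.42 × 0.3809 ≈ 8.92 mg/L

8.92 mg/L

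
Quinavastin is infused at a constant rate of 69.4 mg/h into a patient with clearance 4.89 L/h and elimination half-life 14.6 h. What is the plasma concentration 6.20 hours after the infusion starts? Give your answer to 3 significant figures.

Css = rate / CL = 69.4 / 4.89 = 14.19 µg/mL
k = ln 2 / 14.6 = 0.04748 h⁻¹
C(t) = Css (1 − e^(−kt)) = 14.19 × (1 − e^(−0.2944)) = 14.19 × 0.2550 ≈ 3.62 µg/mL

3.62 µg/mL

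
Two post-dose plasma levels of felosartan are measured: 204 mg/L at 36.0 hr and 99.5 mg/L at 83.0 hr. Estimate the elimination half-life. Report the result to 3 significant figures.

k = ln(C₁/C₂) / (t₂ − t₁) = ln(204/99.5) / (83.0 − 36.0)
  = 0.7180 / 47.00 = 0.01528 hr⁻¹
t½ = ln 2 / k = ln 2 / 0.01528 ≈ 45.4 hours

45.4 hours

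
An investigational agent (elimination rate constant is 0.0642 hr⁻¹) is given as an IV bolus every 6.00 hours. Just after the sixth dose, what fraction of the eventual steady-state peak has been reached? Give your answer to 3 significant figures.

f_n = 1 − e^(−nkτ) = 1 − e^(−6 × 0.06420 × 6.00) = 1 − e^(−2.311) = 1 − 0.09914 ≈ 0.901

0.901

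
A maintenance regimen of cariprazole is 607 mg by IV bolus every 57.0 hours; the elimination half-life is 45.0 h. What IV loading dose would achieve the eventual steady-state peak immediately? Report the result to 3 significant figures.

k = ln 2 / 45.0 = 0.01540 h⁻¹
Accumulation ratio R = 1 / (1 − e^(−kτ)) = 1 / (1 − e^(−0.01540×57.0)) = 1 / (1 − 0.4156) = 1.711
Loading dose = maintenance dose × R = 607 × 1.711 ≈ 1040 mg

1040 mg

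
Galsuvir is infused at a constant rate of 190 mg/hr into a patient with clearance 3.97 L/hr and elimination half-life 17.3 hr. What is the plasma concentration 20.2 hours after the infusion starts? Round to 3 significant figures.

Css = rate / CL = 190 / 3.97 = 47.86 mg/L
k = ln 2 / 17.3 = 0.04007 hr⁻¹
C(t) = Css (1 − e^(−kt)) = 47.86 × (1 − e^(−0.8093)) = 47.86 × 0.5548 ≈ 26.6 mg/L

26.6 mg/L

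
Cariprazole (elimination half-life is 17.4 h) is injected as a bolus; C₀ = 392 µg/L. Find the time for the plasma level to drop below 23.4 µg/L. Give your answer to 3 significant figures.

70.8 hours

k = ln 2 / 17.4 = 0.03984 h⁻¹
C(t) = C₀ e^(−kt)  ⇒  t = ln(C₀/C) / k
t = ln(392/23.4) / 0.03984 = 2.819 / 0.03984 ≈ 70.8 hours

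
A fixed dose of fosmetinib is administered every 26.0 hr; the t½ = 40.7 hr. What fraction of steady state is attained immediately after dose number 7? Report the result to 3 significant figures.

k = ln 2 / 40.7 = 0.01703 hr⁻¹
f_n = 1 − e^(−nkτ) = 1 − e^(−7 × 0.01703 × 26.0) = 1 − e^(−3.100) = 1 − 0.04507 ≈ 0.955

0.955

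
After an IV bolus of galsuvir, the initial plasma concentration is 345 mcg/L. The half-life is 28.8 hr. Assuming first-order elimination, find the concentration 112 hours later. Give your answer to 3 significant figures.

k = ln 2 / 28.8 = 0.02407 hr⁻¹
112 hr is 3.889 half-lives, so C = 345 × (1/2)^3.889 = 345 × 0.06750 ≈ 23.3 mcg/L

23.3 mcg/L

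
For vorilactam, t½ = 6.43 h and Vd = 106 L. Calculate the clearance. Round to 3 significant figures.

11.4 L/h

k = ln 2 / t½ = ln 2 / 6.43 = 0.1078 h⁻¹
CL = k · V = 0.1078 × 106 ≈ 11.4 L/h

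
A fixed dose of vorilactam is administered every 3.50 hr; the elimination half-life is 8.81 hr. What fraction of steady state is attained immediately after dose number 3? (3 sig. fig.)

k = ln 2 / 8.81 = 0.07868 hr⁻¹
f_n = 1 − e^(−nkτ) = 1 − e^(−3 × 0.07868 × 3.50) = 1 − e^(−0.8261) = 1 − 0.4377 ≈ 0.562

0.562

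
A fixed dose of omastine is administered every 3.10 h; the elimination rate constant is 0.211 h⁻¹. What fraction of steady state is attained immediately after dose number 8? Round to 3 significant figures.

0.995

f_n = 1 − e^(−nkτ) = 1 − e^(−8 × 0.2110 × 3.10) = 1 − e^(−5.233) = 1 − 0.005339 ≈ 0.995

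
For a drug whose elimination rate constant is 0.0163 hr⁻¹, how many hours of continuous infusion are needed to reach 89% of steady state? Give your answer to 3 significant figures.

f = 1 − e^(−kt)  ⇒  t = −ln(1 − f) / k
t = −ln(1 − 0.89) / 0.01630 = 2.207 / 0.01630 ≈ 135 hours

135 hours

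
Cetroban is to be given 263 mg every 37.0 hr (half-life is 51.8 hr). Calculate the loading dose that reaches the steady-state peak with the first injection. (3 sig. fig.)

674 mg

k = ln 2 / 51.8 = 0.01338 hr⁻¹
Accumulation ratio R = 1 / (1 − e^(−kτ)) = 1 / (1 − e^(−0.01338×37.0)) = 1 / (1 − 0.6095) = 2.561
Loading dose = maintenance dose × R = 263 × 2.561 ≈ 674 mg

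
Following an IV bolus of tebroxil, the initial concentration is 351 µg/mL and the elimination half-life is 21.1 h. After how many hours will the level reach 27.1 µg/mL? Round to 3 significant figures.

78.0 hours

k = ln 2 / 21.1 = 0.03285 h⁻¹
C(t) = C₀ e^(−kt)  ⇒  t = ln(C₀/C) / k
t = ln(351/27.1) / 0.03285 = 2.561 / 0.03285 ≈ 78.0 hours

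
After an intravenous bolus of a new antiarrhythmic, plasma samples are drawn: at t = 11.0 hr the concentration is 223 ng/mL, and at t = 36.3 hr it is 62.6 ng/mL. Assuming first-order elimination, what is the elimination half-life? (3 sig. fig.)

13.8 hours

k = ln(C₁/C₂) / (t₂ − t₁) = ln(223/62.6) / (36.3 − 11.0)
  = 1.270 / 25.30 = 0.05021 hr⁻¹
t½ = ln 2 / k = ln 2 / 0.05021 ≈ 13.8 hours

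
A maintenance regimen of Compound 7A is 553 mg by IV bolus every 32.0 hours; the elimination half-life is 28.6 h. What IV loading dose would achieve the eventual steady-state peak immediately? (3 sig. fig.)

k = ln 2 / 28.6 = 0.02424 h⁻¹
Accumulation ratio R = 1 / (1 − e^(−kτ)) = 1 / (1 − e^(−0.02424×32.0)) = 1 / (1 − 0.4605) = 1.853
Loading dose = maintenance dose × R = 553 × 1.853 ≈ 1020 mg

1020 mg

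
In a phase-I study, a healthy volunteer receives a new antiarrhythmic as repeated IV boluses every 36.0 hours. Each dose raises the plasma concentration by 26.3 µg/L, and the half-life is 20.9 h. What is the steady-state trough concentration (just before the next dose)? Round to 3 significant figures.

k = ln 2 / 20.9 = 0.03316 h⁻¹
Fraction remaining after one interval: e^(−kτ) = e^(−0.03316 × 36.0) = 0.3030
R = 1 / (1 − 0.3030) = 1.435
Css,max = 26.3 × 1.435 = 37.73 µg/L
Css,min = Css,max × e^(−kτ) = 37.73 × 0.3030 ≈ 11.4 µg/L

11.4 µg/L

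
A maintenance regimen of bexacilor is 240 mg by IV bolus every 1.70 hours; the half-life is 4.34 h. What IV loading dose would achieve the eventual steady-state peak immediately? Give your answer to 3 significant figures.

1010 mg

k = ln 2 / 4.34 = 0.1597 h⁻¹
Accumulation ratio R = 1 / (1 − e^(−kτ)) = 1 / (1 − e^(−0.1597×1.70)) = 1 / (1 − 0.7622) = 4.206
Loading dose = maintenance dose × R = 240 × 4.206 ≈ 1010 mg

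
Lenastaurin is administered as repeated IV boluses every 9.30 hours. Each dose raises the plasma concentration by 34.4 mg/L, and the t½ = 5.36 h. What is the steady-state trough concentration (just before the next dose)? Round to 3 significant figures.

k = ln 2 / 5.36 = 0.1293 h⁻¹
Fraction remaining after one interval: e^(−kτ) = e^(−0.1293 × 9.30) = 0.3004
R = 1 / (1 − 0.3004) = 1.429
Css,max = 34.4 × 1.429 = 49.17 mg/L
Css,min = Css,max × e^(−kτ) = 49.17 × 0.3004 ≈ 14.8 mg/L

14.8 mg/L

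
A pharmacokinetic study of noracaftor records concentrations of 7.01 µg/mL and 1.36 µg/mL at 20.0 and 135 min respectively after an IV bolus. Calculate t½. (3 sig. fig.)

k = ln(C₁/C₂) / (t₂ − t₁) = ln(7.01/1.36) / (135 − 20.0)
  = 1.640 / 115.0 = 0.01426 min⁻¹
t½ = ln 2 / k = ln 2 / 0.01426 ≈ 48.6 minutes

48.6 minutes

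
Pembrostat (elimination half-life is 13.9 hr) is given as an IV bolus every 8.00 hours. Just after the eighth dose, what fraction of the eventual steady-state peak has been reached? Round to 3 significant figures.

0.959

k = ln 2 / 13.9 = 0.04987 hr⁻¹
f_n = 1 − e^(−nkτ) = 1 − e^(−8 × 0.04987 × 8.00) = 1 − e^(−3.191) = 1 − 0.04111 ≈ 0.959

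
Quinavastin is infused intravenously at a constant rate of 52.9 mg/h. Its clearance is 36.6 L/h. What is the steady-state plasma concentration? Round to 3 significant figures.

Css = infusion rate / CL = 52.9 / 36.6 ≈ 1.45 µg/mL

1.45 µg/mL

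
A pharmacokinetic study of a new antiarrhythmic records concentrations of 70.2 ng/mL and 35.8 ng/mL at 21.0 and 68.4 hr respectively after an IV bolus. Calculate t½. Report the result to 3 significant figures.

48.8 hours

k = ln(C₁/C₂) / (t₂ − t₁) = ln(70.2/35.8) / (68.4 − 21.0)
  = 0.6734 / 47.40 = 0.01421 hr⁻¹
t½ = ln 2 / k = ln 2 / 0.01421 ≈ 48.8 hours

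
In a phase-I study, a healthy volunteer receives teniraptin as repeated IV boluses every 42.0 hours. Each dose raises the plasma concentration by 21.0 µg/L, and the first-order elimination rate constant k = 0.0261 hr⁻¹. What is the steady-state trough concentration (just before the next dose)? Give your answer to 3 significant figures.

Fraction remaining after one interval: e^(−kτ) = e^(−0.02610 × 42.0) = 0.3341
R = 1 / (1 − 0.3341) = 1.502
Css,max = 21.0 × 1.502 = 31.54 µg/L
Css,min = Css,max × e^(−kτ) = 31.54 × 0.3341 ≈ 10.5 µg/L

10.5 µg/L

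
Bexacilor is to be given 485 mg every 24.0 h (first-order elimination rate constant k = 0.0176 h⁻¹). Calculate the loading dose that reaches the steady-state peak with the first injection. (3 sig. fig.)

1410 mg

Accumulation ratio R = 1 / (1 − e^(−kτ)) = 1 / (1 − e^(−0.01760×24.0)) = 1 / (1 − 0.6555) = 2.903
Loading dose = maintenance dose × R = 485 × 2.903 ≈ 1410 mg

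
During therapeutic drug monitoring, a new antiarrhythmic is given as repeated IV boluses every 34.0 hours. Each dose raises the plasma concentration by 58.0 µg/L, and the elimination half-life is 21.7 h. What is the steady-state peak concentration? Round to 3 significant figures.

87.6 µg/L

k = ln 2 / 21.7 = 0.03194 h⁻¹
Fraction remaining after one interval: e^(−kτ) = e^(−0.03194 × 34.0) = 0.3376
R = 1 / (1 − 0.3376) = 1.510
Css,max = 58.0 × 1.510 ≈ 87.6 µg/L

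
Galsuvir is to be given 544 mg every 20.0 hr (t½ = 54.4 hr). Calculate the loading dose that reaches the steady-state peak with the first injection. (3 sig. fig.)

k = ln 2 / 54.4 = 0.01274 hr⁻¹
Accumulation ratio R = 1 / (1 − e^(−kτ)) = 1 / (1 − e^(−0.01274×20.0)) = 1 / (1 − 0.7750) = 4.445
Loading dose = maintenance dose × R = 544 × 4.445 ≈ 2420 mg

2420 mg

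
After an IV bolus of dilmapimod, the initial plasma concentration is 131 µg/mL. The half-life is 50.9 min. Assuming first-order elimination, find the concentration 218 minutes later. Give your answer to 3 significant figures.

6.73 µg/mL

k = ln 2 / 50.9 = 0.01362 min⁻¹
C(t) = C₀ e^(−kt) = 131 × e^(−0.01362 × 218) = 131 × e^(−2.969) = 131 × 0.05137 ≈ 6.73 µg/mL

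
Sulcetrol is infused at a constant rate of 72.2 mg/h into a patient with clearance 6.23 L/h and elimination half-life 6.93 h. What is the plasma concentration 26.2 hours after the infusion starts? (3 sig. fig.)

Css = rate / CL = 72.2 / 6.23 = 11.59 µg/mL
k = ln 2 / 6.93 = 0.1000 h⁻¹
C(t) = Css (1 − e^(−kt)) = 11.59 × (1 − e^(−2.621)) = 11.59 × 0.9272 ≈ 10.7 µg/mL

10.7 µg/mL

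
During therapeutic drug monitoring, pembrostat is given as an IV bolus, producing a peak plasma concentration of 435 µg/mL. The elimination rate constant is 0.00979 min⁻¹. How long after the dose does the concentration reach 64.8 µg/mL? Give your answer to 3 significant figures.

194 minutes

C(t) = C₀ e^(−kt)  ⇒  t = ln(C₀/C) / k
t = ln(435/64.8) / 0.009790 = 1.904 / 0.009790 ≈ 194 minutes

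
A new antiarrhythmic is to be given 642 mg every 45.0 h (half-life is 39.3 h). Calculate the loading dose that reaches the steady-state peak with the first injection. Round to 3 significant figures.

1170 mg

k = ln 2 / 39.3 = 0.01764 h⁻¹
Accumulation ratio R = 1 / (1 − e^(−kτ)) = 1 / (1 − e^(−0.01764×45.0)) = 1 / (1 − 0.4522) = 1.825
Loading dose = maintenance dose × R = 642 × 1.825 ≈ 1170 mg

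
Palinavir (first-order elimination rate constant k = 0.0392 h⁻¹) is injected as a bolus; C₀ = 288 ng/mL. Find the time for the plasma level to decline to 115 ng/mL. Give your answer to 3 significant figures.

23.4 hours

C(t) = C₀ e^(−kt)  ⇒  t = ln(C₀/C) / k
t = ln(288/115) / 0.03920 = 0.9180 / 0.03920 ≈ 23.4 hours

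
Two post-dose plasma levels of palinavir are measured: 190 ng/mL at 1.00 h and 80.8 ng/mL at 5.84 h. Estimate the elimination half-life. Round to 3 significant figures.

3.92 hours

k = ln(C₁/C₂) / (t₂ − t₁) = ln(190/80.8) / (5.84 − 1.00)
  = 0.8550 / 4.840 = 0.1767 h⁻¹
t½ = ln 2 / k = ln 2 / 0.1767 ≈ 3.92 hours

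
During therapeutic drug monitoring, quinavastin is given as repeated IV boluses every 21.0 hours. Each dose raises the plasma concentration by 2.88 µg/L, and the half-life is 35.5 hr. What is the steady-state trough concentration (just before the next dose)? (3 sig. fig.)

5.68 µg/L

k = ln 2 / 35.5 = 0.01953 hr⁻¹
Fraction remaining after one interval: e^(−kτ) = e^(−0.01953 × 21.0) = 0.6636
R = 1 / (1 − 0.6636) = 2.973
Css,max = 2.88 × 2.973 = 8.562 µg/L
Css,min = Css,max × e^(−kτ) = 8.562 × 0.6636 ≈ 5.68 µg/L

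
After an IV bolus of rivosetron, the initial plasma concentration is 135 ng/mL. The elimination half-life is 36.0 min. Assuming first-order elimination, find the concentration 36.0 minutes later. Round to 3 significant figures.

k = ln 2 / 36.0 = 0.01925 min⁻¹
C(t) = C₀ e^(−kt) = 135 × e^(−0.01925 × 36.0) = 135 × e^(−0.6931) = 135 × 0.5000 ≈ 67.5 ng/mL

67.5 ng/mL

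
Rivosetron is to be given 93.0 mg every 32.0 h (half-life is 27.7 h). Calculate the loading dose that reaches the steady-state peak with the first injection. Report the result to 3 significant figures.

k = ln 2 / 27.7 = 0.02502 h⁻¹
Accumulation ratio R = 1 / (1 − e^(−kτ)) = 1 / (1 − e^(−0.02502×32.0)) = 1 / (1 − 0.4490) = 1.815
Loading dose = maintenance dose × R = 93.0 × 1.815 ≈ 169 mg

169 mg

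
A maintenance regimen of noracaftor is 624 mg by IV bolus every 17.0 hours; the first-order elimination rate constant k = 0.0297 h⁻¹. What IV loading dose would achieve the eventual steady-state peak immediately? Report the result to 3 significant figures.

1570 mg

Accumulation ratio R = 1 / (1 − e^(−kτ)) = 1 / (1 − e^(−0.02970×17.0)) = 1 / (1 − 0.6036) = 2.522
Loading dose = maintenance dose × R = 624 × 2.522 ≈ 1570 mg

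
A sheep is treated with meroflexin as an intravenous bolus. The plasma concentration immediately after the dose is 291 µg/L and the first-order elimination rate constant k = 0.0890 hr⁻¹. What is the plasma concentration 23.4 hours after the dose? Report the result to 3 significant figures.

C(t) = C₀ e^(−kt) = 291 × e^(−0.08900 × 23.4) = 291 × e^(−2.083) = 291 × 0.1246 ≈ 36.3 µg/L

36.3 µg/L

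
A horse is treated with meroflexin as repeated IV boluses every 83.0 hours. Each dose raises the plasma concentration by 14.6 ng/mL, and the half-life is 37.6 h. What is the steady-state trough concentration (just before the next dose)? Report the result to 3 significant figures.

4.03 ng/mL

k = ln 2 / 37.6 = 0.01843 h⁻¹
Fraction remaining after one interval: e^(−kτ) = e^(−0.01843 × 83.0) = 0.2165
R = 1 / (1 − 0.2165) = 1.276
Css,max = 14.6 × 1.276 = 18.63 ng/mL
Css,min = Css,max × e^(−kτ) = 18.63 × 0.2165 ≈ 4.03 ng/mL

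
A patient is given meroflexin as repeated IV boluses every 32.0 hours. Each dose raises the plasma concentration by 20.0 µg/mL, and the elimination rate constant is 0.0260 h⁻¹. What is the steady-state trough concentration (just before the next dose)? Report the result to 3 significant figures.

Fraction remaining after one interval: e^(−kτ) = e^(−0.02600 × 32.0) = 0.4352
R = 1 / (1 − 0.4352) = 1.770
Css,max = 20.0 × 1.770 = 35.41 µg/mL
Css,min = Css,max × e^(−kτ) = 35.41 × 0.4352 ≈ 15.4 µg/mL

15.4 µg/mL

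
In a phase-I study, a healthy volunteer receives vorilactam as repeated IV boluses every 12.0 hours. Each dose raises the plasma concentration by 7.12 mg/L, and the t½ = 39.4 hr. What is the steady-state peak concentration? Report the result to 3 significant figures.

k = ln 2 / 39.4 = 0.01759 hr⁻¹
Fraction remaining after one interval: e^(−kτ) = e^(−0.01759 × 12.0) = 0.8097
R = 1 / (1 − 0.8097) = 5.254
Css,max = 7.12 × 5.254 ≈ 37.4 mg/L

37.4 mg/L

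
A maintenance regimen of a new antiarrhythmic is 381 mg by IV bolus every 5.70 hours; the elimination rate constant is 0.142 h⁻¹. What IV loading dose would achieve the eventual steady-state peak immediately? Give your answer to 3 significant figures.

687 mg

Accumulation ratio R = 1 / (1 − e^(−kτ)) = 1 / (1 − e^(−0.1420×5.70)) = 1 / (1 − 0.4451) = 1.802
Loading dose = maintenance dose × R = 381 × 1.802 ≈ 687 mg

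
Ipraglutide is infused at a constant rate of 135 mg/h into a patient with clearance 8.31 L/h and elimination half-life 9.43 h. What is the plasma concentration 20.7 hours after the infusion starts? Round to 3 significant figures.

Css = rate / CL = 135 / 8.31 = 16.25 µg/mL
k = ln 2 / 9.43 = 0.07350 h⁻¹
C(t) = Css (1 − e^(−kt)) = 16.25 × (1 − e^(−1.522)) = 16.25 × 0.7816 ≈ 12.7 µg/mL

12.7 µg/mL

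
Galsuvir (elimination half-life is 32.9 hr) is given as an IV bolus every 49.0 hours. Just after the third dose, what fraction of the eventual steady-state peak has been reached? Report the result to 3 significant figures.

k = ln 2 / 32.9 = 0.02107 hr⁻¹
f_n = 1 − e^(−nkτ) = 1 − e^(−3 × 0.02107 × 49.0) = 1 − e^(−3.097) = 1 − 0.04518 ≈ 0.955

0.955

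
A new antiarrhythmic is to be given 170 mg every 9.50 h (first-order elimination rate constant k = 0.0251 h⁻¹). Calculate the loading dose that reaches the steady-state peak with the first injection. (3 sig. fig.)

801 mg

Accumulation ratio R = 1 / (1 − e^(−kτ)) = 1 / (1 − e^(−0.02510×9.50)) = 1 / (1 − 0.7878) = 4.714
Loading dose = maintenance dose × R = 170 × 4.714 ≈ 801 mg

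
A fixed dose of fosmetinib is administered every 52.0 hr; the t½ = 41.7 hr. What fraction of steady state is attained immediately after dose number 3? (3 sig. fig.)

0.925

k = ln 2 / 41.7 = 0.01662 hr⁻¹
f_n = 1 − e^(−nkτ) = 1 − e^(−3 × 0.01662 × 52.0) = 1 − e^(−2.593) = 1 − 0.07479 ≈ 0.925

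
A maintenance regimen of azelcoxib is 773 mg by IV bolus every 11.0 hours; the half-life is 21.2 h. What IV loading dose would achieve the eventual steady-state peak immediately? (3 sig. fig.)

2560 mg

k = ln 2 / 21.2 = 0.03270 h⁻¹
Accumulation ratio R = 1 / (1 − e^(−kτ)) = 1 / (1 − e^(−0.03270×11.0)) = 1 / (1 − 0.6979) = 3.310
Loading dose = maintenance dose × R = 773 × 3.310 ≈ 2560 mg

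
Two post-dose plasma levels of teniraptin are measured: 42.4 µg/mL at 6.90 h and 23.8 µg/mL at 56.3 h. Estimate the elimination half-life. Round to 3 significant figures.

k = ln(C₁/C₂) / (t₂ − t₁) = ln(42.4/23.8) / (56.3 − 6.90)
  = 0.5775 / 49.40 = 0.01169 h⁻¹
t½ = ln 2 / k = ln 2 / 0.01169 ≈ 59.3 hours

59.3 hours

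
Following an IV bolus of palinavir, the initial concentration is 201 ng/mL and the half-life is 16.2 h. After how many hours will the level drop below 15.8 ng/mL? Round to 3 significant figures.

k = ln 2 / 16.2 = 0.04279 h⁻¹
C(t) = C₀ e^(−kt)  ⇒  t = ln(C₀/C) / k
t = ln(201/15.8) / 0.04279 = 2.543 / 0.04279 ≈ 59.4 hours

59.4 hours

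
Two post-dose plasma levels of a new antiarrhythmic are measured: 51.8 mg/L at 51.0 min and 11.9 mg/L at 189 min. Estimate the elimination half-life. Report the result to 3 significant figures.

k = ln(C₁/C₂) / (t₂ − t₁) = ln(51.8/11.9) / (189 − 51.0)
  = 1.471 / 138.0 = 0.01066 min⁻¹
t½ = ln 2 / k = ln 2 / 0.01066 ≈ 65.0 minutes

65.0 minutes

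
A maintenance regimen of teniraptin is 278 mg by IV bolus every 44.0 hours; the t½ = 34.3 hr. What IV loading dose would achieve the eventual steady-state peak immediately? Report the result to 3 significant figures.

k = ln 2 / 34.3 = 0.02021 hr⁻¹
Accumulation ratio R = 1 / (1 − e^(−kτ)) = 1 / (1 − e^(−0.02021×44.0)) = 1 / (1 − 0.4110) = 1.698
Loading dose = maintenance dose × R = 278 × 1.698 ≈ 472 mg

472 mg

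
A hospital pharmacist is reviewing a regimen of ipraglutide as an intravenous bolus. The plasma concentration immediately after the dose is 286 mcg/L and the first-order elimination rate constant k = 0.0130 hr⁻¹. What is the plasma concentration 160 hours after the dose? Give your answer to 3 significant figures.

C(t) = C₀ e^(−kt) = 286 × e^(−0.01300 × 160) = 286 × e^(−2.080) = 286 × 0.1249 ≈ 35.7 mcg/L

35.7 mcg/L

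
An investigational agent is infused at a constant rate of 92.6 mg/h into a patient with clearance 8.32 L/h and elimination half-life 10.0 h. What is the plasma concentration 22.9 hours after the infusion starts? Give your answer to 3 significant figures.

8.85 mg/L

Css = rate / CL = 92.6 / 8.32 = 11.13 mg/L
k = ln 2 / 10.0 = 0.06931 h⁻¹
C(t) = Css (1 − e^(−kt)) = 11.13 × (1 − e^(−1.587)) = 11.13 × 0.7955 ≈ 8.85 mg/L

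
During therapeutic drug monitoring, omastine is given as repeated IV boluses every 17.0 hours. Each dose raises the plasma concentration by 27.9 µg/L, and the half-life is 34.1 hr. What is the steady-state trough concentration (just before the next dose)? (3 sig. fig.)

67.6 µg/L

k = ln 2 / 34.1 = 0.02033 hr⁻¹
Fraction remaining after one interval: e^(−kτ) = e^(−0.02033 × 17.0) = 0.7078
R = 1 / (1 − 0.7078) = 3.423
Css,max = 27.9 × 3.423 = 95.49 µg/L
Css,min = Css,max × e^(−kτ) = 95.49 × 0.7078 ≈ 67.6 µg/L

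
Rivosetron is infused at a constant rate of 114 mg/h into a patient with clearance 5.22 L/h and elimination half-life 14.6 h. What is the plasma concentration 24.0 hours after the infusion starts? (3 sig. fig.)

14.9 mg/L

Css = rate / CL = 114 / 5.22 = 21.84 mg/L
k = ln 2 / 14.6 = 0.04748 h⁻¹
C(t) = Css (1 − e^(−kt)) = 21.84 × (1 − e^(−1.139)) = 21.84 × 0.6800 ≈ 14.9 mg/L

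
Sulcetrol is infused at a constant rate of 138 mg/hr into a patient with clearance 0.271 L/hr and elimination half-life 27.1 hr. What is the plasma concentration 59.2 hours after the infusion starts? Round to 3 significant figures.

Css = rate / CL = 138 / 0.271 = 509.2 mg/L
k = ln 2 / 27.1 = 0.02558 hr⁻¹
C(t) = Css (1 − e^(−kt)) = 509.2 × (1 − e^(−1.514)) = 509.2 × 0.7800 ≈ 397 mg/L

397 mg/L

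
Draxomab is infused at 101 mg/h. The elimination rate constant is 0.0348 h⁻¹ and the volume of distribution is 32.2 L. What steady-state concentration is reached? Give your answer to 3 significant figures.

CL = k · V = 0.0348 × 32.2 = 1.121 L/h
Css = rate / CL = 101 / 1.121 ≈ 90.1 mg/L

90.1 mg/L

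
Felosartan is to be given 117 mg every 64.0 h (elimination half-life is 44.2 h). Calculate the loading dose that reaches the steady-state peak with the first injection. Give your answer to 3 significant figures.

k = ln 2 / 44.2 = 0.01568 h⁻¹
Accumulation ratio R = 1 / (1 − e^(−kτ)) = 1 / (1 − e^(−0.01568×64.0)) = 1 / (1 − 0.3665) = 1.579
Loading dose = maintenance dose × R = 117 × 1.579 ≈ 185 mg

185 mg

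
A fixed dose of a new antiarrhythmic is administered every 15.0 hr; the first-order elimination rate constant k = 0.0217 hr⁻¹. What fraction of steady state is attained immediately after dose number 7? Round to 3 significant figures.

0.898

f_n = 1 − e^(−nkτ) = 1 − e^(−7 × 0.02170 × 15.0) = 1 − e^(−2.279) = 1 − 0.1024 ≈ 0.898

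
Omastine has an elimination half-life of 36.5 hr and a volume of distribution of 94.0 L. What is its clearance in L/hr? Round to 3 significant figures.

k = ln 2 / t½ = ln 2 / 36.5 = 0.01899 hr⁻¹
CL = k · V = 0.01899 × 94.0 ≈ 1.79 L/hr

1.79 L/hr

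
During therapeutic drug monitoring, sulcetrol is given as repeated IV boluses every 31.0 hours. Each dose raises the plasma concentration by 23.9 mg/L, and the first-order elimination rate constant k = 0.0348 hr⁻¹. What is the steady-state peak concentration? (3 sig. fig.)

Fraction remaining after one interval: e^(−kτ) = e^(−0.03480 × 31.0) = 0.3400
R = 1 / (1 − 0.3400) = 1.515
Css,max = 23.9 × 1.515 ≈ 36.2 mg/L

36.2 mg/L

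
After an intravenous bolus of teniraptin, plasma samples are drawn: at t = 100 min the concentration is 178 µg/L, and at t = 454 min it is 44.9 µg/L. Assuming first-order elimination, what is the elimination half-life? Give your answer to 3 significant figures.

k = ln(C₁/C₂) / (t₂ − t₁) = ln(178/44.9) / (454 − 100)
  = 1.377 / 354.0 = 0.003891 min⁻¹
t½ = ln 2 / k = ln 2 / 0.003891 ≈ 178 minutes

178 minutes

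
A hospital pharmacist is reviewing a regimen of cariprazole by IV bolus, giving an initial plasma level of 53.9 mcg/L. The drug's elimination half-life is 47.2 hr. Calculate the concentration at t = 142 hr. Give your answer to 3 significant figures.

k = ln 2 / 47.2 = 0.01469 hr⁻¹
C(t) = C₀ e^(−kt) = 53.9 × e^(−0.01469 × 142) = 53.9 × e^(−2.085) = 53.9 × 0.1243 ≈ 6.70 mcg/L

6.70 mcg/L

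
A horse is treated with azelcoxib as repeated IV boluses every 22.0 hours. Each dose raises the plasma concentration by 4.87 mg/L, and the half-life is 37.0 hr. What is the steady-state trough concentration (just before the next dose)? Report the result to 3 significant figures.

k = ln 2 / 37.0 = 0.01873 hr⁻¹
Fraction remaining after one interval: e^(−kτ) = e^(−0.01873 × 22.0) = 0.6622
R = 1 / (1 − 0.6622) = 2.961
Css,max = 4.87 × 2.961 = 14.42 mg/L
Css,min = Css,max × e^(−kτ) = 14.42 × 0.6622 ≈ 9.55 mg/L

9.55 mg/L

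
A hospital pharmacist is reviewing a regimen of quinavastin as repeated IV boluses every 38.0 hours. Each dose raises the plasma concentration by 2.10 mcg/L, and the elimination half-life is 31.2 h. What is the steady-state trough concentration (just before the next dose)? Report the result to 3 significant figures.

k = ln 2 / 31.2 = 0.02222 h⁻¹
Fraction remaining after one interval: e^(−kτ) = e^(−0.02222 × 38.0) = 0.4299
R = 1 / (1 − 0.4299) = 1.754
Css,max = 2.10 × 1.754 = 3.684 mcg/L
Css,min = Css,max × e^(−kτ) = 3.684 × 0.4299 ≈ 1.58 mcg/L

1.58 mcg/L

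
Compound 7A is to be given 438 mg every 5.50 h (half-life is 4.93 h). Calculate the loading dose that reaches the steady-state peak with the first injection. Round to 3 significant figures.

k = ln 2 / 4.93 = 0.1406 h⁻¹
Accumulation ratio R = 1 / (1 − e^(−kτ)) = 1 / (1 − e^(−0.1406×5.50)) = 1 / (1 − 0.4615) = 1.857
Loading dose = maintenance dose × R = 438 × 1.857 ≈ 813 mg

813 mg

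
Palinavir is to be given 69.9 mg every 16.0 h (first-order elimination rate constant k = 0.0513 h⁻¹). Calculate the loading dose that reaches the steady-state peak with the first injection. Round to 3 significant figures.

125 mg

Accumulation ratio R = 1 / (1 − e^(−kτ)) = 1 / (1 − e^(−0.05130×16.0)) = 1 / (1 − 0.4401) = 1.786
Loading dose = maintenance dose × R = 69.9 × 1.786 ≈ 125 mg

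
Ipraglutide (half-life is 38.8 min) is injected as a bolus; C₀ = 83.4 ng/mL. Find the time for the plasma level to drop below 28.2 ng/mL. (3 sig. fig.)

60.7 minutes

k = ln 2 / 38.8 = 0.01786 min⁻¹
C(t) = C₀ e^(−kt)  ⇒  t = ln(C₀/C) / k
t = ln(83.4/28.2) / 0.01786 = 1.084 / 0.01786 ≈ 60.7 minutes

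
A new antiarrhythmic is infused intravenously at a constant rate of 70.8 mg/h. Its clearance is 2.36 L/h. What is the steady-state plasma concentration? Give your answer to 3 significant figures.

30.0 µg/mL

Css = infusion rate / CL = 70.8 / 2.36 ≈ 30.0 µg/mL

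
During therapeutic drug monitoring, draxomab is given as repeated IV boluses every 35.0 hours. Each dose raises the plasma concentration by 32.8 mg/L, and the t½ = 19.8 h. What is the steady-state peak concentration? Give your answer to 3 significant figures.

k = ln 2 / 19.8 = 0.03501 h⁻¹
Fraction remaining after one interval: e^(−kτ) = e^(−0.03501 × 35.0) = 0.2937
R = 1 / (1 − 0.2937) = 1.416
Css,max = 32.8 × 1.416 ≈ 46.4 mg/L

46.4 mg/L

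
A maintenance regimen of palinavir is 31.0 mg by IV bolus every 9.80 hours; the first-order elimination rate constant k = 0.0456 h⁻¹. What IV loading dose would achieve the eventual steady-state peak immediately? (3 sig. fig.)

Accumulation ratio R = 1 / (1 − e^(−kτ)) = 1 / (1 − e^(−0.04560×9.80)) = 1 / (1 − 0.6396) = 2.775
Loading dose = maintenance dose × R = 31.0 × 2.775 ≈ 86.0 mg

86.0 mg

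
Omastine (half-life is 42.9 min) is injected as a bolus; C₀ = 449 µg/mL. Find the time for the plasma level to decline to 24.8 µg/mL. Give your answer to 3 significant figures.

k = ln 2 / 42.9 = 0.01616 min⁻¹
C(t) = C₀ e^(−kt)  ⇒  t = ln(C₀/C) / k
t = ln(449/24.8) / 0.01616 = 2.896 / 0.01616 ≈ 179 minutes

179 minutes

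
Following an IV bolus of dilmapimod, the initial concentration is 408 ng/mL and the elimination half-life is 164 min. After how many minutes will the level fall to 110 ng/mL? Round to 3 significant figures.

310 minutes

k = ln 2 / 164 = 0.004227 min⁻¹
C(t) = C₀ e^(−kt)  ⇒  t = ln(C₀/C) / k
t = ln(408/110) / 0.004227 = 1.311 / 0.004227 ≈ 310 minutes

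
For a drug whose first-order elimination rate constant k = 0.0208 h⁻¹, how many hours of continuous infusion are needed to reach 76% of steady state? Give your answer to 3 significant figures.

68.6 hours

f = 1 − e^(−kt)  ⇒  t = −ln(1 − f) / k
t = −ln(1 − 0.76) / 0.02080 = 1.427 / 0.02080 ≈ 68.6 hours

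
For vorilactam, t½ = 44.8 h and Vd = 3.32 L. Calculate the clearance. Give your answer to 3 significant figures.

0.0514 L/h

k = ln 2 / t½ = ln 2 / 44.8 = 0.01547 h⁻¹
CL = k · V = 0.01547 × 3.32 ≈ 0.0514 L/h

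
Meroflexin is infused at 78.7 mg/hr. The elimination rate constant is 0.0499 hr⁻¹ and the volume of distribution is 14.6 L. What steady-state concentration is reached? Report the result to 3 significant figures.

CL = k · V = 0.0499 × 14.6 = 0.7285 L/hr
Css = rate / CL = 78.7 / 0.7285 ≈ 108 µg/mL

108 µg/mL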